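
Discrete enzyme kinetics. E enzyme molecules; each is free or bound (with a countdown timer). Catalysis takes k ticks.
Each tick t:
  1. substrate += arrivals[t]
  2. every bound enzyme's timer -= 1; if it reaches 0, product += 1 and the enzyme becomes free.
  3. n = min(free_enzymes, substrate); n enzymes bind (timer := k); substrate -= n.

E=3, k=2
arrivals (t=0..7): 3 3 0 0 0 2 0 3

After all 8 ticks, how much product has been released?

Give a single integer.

t=0: arr=3 -> substrate=0 bound=3 product=0
t=1: arr=3 -> substrate=3 bound=3 product=0
t=2: arr=0 -> substrate=0 bound=3 product=3
t=3: arr=0 -> substrate=0 bound=3 product=3
t=4: arr=0 -> substrate=0 bound=0 product=6
t=5: arr=2 -> substrate=0 bound=2 product=6
t=6: arr=0 -> substrate=0 bound=2 product=6
t=7: arr=3 -> substrate=0 bound=3 product=8

Answer: 8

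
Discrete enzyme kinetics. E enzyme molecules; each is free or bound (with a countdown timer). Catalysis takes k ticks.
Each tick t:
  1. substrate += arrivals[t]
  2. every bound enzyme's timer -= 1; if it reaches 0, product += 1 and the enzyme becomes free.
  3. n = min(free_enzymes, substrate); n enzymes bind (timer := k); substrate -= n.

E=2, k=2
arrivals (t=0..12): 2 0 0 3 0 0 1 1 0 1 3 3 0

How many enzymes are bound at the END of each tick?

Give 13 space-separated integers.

Answer: 2 2 0 2 2 1 2 2 1 1 2 2 2

Derivation:
t=0: arr=2 -> substrate=0 bound=2 product=0
t=1: arr=0 -> substrate=0 bound=2 product=0
t=2: arr=0 -> substrate=0 bound=0 product=2
t=3: arr=3 -> substrate=1 bound=2 product=2
t=4: arr=0 -> substrate=1 bound=2 product=2
t=5: arr=0 -> substrate=0 bound=1 product=4
t=6: arr=1 -> substrate=0 bound=2 product=4
t=7: arr=1 -> substrate=0 bound=2 product=5
t=8: arr=0 -> substrate=0 bound=1 product=6
t=9: arr=1 -> substrate=0 bound=1 product=7
t=10: arr=3 -> substrate=2 bound=2 product=7
t=11: arr=3 -> substrate=4 bound=2 product=8
t=12: arr=0 -> substrate=3 bound=2 product=9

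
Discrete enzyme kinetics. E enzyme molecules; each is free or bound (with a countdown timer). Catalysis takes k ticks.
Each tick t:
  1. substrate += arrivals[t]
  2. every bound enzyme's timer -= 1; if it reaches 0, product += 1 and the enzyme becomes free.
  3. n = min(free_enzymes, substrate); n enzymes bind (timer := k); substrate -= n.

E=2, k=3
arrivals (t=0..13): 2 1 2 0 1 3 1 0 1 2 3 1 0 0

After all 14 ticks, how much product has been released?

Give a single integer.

t=0: arr=2 -> substrate=0 bound=2 product=0
t=1: arr=1 -> substrate=1 bound=2 product=0
t=2: arr=2 -> substrate=3 bound=2 product=0
t=3: arr=0 -> substrate=1 bound=2 product=2
t=4: arr=1 -> substrate=2 bound=2 product=2
t=5: arr=3 -> substrate=5 bound=2 product=2
t=6: arr=1 -> substrate=4 bound=2 product=4
t=7: arr=0 -> substrate=4 bound=2 product=4
t=8: arr=1 -> substrate=5 bound=2 product=4
t=9: arr=2 -> substrate=5 bound=2 product=6
t=10: arr=3 -> substrate=8 bound=2 product=6
t=11: arr=1 -> substrate=9 bound=2 product=6
t=12: arr=0 -> substrate=7 bound=2 product=8
t=13: arr=0 -> substrate=7 bound=2 product=8

Answer: 8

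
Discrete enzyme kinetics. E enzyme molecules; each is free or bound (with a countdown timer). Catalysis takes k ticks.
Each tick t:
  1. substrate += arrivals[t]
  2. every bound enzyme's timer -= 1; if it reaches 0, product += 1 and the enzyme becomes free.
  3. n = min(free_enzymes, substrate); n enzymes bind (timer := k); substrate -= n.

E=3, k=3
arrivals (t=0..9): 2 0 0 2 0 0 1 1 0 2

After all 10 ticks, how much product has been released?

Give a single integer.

Answer: 5

Derivation:
t=0: arr=2 -> substrate=0 bound=2 product=0
t=1: arr=0 -> substrate=0 bound=2 product=0
t=2: arr=0 -> substrate=0 bound=2 product=0
t=3: arr=2 -> substrate=0 bound=2 product=2
t=4: arr=0 -> substrate=0 bound=2 product=2
t=5: arr=0 -> substrate=0 bound=2 product=2
t=6: arr=1 -> substrate=0 bound=1 product=4
t=7: arr=1 -> substrate=0 bound=2 product=4
t=8: arr=0 -> substrate=0 bound=2 product=4
t=9: arr=2 -> substrate=0 bound=3 product=5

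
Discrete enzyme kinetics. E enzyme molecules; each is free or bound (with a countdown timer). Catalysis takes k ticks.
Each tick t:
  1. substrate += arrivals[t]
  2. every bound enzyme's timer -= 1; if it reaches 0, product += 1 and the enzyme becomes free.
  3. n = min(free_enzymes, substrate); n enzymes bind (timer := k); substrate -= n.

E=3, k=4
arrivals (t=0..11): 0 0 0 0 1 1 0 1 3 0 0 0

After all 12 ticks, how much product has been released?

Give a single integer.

Answer: 3

Derivation:
t=0: arr=0 -> substrate=0 bound=0 product=0
t=1: arr=0 -> substrate=0 bound=0 product=0
t=2: arr=0 -> substrate=0 bound=0 product=0
t=3: arr=0 -> substrate=0 bound=0 product=0
t=4: arr=1 -> substrate=0 bound=1 product=0
t=5: arr=1 -> substrate=0 bound=2 product=0
t=6: arr=0 -> substrate=0 bound=2 product=0
t=7: arr=1 -> substrate=0 bound=3 product=0
t=8: arr=3 -> substrate=2 bound=3 product=1
t=9: arr=0 -> substrate=1 bound=3 product=2
t=10: arr=0 -> substrate=1 bound=3 product=2
t=11: arr=0 -> substrate=0 bound=3 product=3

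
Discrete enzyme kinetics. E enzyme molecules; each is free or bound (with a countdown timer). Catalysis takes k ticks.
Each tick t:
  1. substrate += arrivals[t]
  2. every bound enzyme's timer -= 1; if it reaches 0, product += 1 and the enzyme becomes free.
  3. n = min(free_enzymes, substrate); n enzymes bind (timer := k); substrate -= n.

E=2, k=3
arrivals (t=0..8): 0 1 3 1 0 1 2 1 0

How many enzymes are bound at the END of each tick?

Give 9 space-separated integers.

Answer: 0 1 2 2 2 2 2 2 2

Derivation:
t=0: arr=0 -> substrate=0 bound=0 product=0
t=1: arr=1 -> substrate=0 bound=1 product=0
t=2: arr=3 -> substrate=2 bound=2 product=0
t=3: arr=1 -> substrate=3 bound=2 product=0
t=4: arr=0 -> substrate=2 bound=2 product=1
t=5: arr=1 -> substrate=2 bound=2 product=2
t=6: arr=2 -> substrate=4 bound=2 product=2
t=7: arr=1 -> substrate=4 bound=2 product=3
t=8: arr=0 -> substrate=3 bound=2 product=4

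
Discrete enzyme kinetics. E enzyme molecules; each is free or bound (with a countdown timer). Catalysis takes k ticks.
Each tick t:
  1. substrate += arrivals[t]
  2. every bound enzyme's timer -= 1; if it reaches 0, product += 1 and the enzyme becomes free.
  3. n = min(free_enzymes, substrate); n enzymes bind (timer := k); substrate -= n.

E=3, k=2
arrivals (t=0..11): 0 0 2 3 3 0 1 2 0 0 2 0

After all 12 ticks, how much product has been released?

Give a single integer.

t=0: arr=0 -> substrate=0 bound=0 product=0
t=1: arr=0 -> substrate=0 bound=0 product=0
t=2: arr=2 -> substrate=0 bound=2 product=0
t=3: arr=3 -> substrate=2 bound=3 product=0
t=4: arr=3 -> substrate=3 bound=3 product=2
t=5: arr=0 -> substrate=2 bound=3 product=3
t=6: arr=1 -> substrate=1 bound=3 product=5
t=7: arr=2 -> substrate=2 bound=3 product=6
t=8: arr=0 -> substrate=0 bound=3 product=8
t=9: arr=0 -> substrate=0 bound=2 product=9
t=10: arr=2 -> substrate=0 bound=2 product=11
t=11: arr=0 -> substrate=0 bound=2 product=11

Answer: 11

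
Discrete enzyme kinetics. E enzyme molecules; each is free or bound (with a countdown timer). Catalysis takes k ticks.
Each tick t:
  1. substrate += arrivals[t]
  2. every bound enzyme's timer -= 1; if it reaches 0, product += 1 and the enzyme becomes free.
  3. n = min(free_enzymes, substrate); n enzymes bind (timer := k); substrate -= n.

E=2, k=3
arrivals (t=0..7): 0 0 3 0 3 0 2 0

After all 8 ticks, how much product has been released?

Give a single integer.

Answer: 2

Derivation:
t=0: arr=0 -> substrate=0 bound=0 product=0
t=1: arr=0 -> substrate=0 bound=0 product=0
t=2: arr=3 -> substrate=1 bound=2 product=0
t=3: arr=0 -> substrate=1 bound=2 product=0
t=4: arr=3 -> substrate=4 bound=2 product=0
t=5: arr=0 -> substrate=2 bound=2 product=2
t=6: arr=2 -> substrate=4 bound=2 product=2
t=7: arr=0 -> substrate=4 bound=2 product=2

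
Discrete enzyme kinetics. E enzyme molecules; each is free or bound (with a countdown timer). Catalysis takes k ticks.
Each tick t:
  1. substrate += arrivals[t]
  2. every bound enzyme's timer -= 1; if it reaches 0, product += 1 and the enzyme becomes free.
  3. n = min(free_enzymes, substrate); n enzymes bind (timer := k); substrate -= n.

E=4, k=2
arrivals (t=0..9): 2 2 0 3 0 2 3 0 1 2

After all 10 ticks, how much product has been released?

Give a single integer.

t=0: arr=2 -> substrate=0 bound=2 product=0
t=1: arr=2 -> substrate=0 bound=4 product=0
t=2: arr=0 -> substrate=0 bound=2 product=2
t=3: arr=3 -> substrate=0 bound=3 product=4
t=4: arr=0 -> substrate=0 bound=3 product=4
t=5: arr=2 -> substrate=0 bound=2 product=7
t=6: arr=3 -> substrate=1 bound=4 product=7
t=7: arr=0 -> substrate=0 bound=3 product=9
t=8: arr=1 -> substrate=0 bound=2 product=11
t=9: arr=2 -> substrate=0 bound=3 product=12

Answer: 12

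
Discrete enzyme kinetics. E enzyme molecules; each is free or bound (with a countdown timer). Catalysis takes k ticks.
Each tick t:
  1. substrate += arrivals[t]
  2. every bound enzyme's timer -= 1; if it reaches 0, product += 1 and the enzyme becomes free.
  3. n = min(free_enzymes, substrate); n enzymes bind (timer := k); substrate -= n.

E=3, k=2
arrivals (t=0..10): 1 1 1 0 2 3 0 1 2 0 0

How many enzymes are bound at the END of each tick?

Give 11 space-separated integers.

t=0: arr=1 -> substrate=0 bound=1 product=0
t=1: arr=1 -> substrate=0 bound=2 product=0
t=2: arr=1 -> substrate=0 bound=2 product=1
t=3: arr=0 -> substrate=0 bound=1 product=2
t=4: arr=2 -> substrate=0 bound=2 product=3
t=5: arr=3 -> substrate=2 bound=3 product=3
t=6: arr=0 -> substrate=0 bound=3 product=5
t=7: arr=1 -> substrate=0 bound=3 product=6
t=8: arr=2 -> substrate=0 bound=3 product=8
t=9: arr=0 -> substrate=0 bound=2 product=9
t=10: arr=0 -> substrate=0 bound=0 product=11

Answer: 1 2 2 1 2 3 3 3 3 2 0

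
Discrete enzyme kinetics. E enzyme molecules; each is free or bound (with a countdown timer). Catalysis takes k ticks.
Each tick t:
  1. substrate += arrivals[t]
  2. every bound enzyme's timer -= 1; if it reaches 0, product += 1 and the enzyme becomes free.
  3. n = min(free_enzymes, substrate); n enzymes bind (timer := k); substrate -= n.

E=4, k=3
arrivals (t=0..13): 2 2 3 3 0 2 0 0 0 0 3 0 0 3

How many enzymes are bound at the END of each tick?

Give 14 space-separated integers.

Answer: 2 4 4 4 4 4 4 4 4 2 3 3 3 3

Derivation:
t=0: arr=2 -> substrate=0 bound=2 product=0
t=1: arr=2 -> substrate=0 bound=4 product=0
t=2: arr=3 -> substrate=3 bound=4 product=0
t=3: arr=3 -> substrate=4 bound=4 product=2
t=4: arr=0 -> substrate=2 bound=4 product=4
t=5: arr=2 -> substrate=4 bound=4 product=4
t=6: arr=0 -> substrate=2 bound=4 product=6
t=7: arr=0 -> substrate=0 bound=4 product=8
t=8: arr=0 -> substrate=0 bound=4 product=8
t=9: arr=0 -> substrate=0 bound=2 product=10
t=10: arr=3 -> substrate=0 bound=3 product=12
t=11: arr=0 -> substrate=0 bound=3 product=12
t=12: arr=0 -> substrate=0 bound=3 product=12
t=13: arr=3 -> substrate=0 bound=3 product=15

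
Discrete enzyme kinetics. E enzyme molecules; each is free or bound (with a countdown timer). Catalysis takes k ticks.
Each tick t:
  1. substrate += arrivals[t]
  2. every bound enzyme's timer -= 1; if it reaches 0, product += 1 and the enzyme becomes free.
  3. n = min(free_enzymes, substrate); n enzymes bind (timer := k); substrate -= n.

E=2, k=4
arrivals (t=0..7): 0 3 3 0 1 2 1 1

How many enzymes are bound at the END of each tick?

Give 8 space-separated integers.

Answer: 0 2 2 2 2 2 2 2

Derivation:
t=0: arr=0 -> substrate=0 bound=0 product=0
t=1: arr=3 -> substrate=1 bound=2 product=0
t=2: arr=3 -> substrate=4 bound=2 product=0
t=3: arr=0 -> substrate=4 bound=2 product=0
t=4: arr=1 -> substrate=5 bound=2 product=0
t=5: arr=2 -> substrate=5 bound=2 product=2
t=6: arr=1 -> substrate=6 bound=2 product=2
t=7: arr=1 -> substrate=7 bound=2 product=2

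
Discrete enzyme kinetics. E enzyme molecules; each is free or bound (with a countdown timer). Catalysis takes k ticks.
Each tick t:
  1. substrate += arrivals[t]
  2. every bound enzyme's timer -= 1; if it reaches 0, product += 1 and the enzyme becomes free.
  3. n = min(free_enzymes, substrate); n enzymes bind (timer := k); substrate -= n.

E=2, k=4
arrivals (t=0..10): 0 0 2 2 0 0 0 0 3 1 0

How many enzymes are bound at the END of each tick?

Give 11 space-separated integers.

t=0: arr=0 -> substrate=0 bound=0 product=0
t=1: arr=0 -> substrate=0 bound=0 product=0
t=2: arr=2 -> substrate=0 bound=2 product=0
t=3: arr=2 -> substrate=2 bound=2 product=0
t=4: arr=0 -> substrate=2 bound=2 product=0
t=5: arr=0 -> substrate=2 bound=2 product=0
t=6: arr=0 -> substrate=0 bound=2 product=2
t=7: arr=0 -> substrate=0 bound=2 product=2
t=8: arr=3 -> substrate=3 bound=2 product=2
t=9: arr=1 -> substrate=4 bound=2 product=2
t=10: arr=0 -> substrate=2 bound=2 product=4

Answer: 0 0 2 2 2 2 2 2 2 2 2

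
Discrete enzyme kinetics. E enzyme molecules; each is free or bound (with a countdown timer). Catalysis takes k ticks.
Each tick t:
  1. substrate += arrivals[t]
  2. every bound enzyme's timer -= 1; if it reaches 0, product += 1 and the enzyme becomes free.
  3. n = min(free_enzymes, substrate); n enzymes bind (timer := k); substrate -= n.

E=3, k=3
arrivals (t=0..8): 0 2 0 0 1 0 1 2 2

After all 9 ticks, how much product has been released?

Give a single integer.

Answer: 3

Derivation:
t=0: arr=0 -> substrate=0 bound=0 product=0
t=1: arr=2 -> substrate=0 bound=2 product=0
t=2: arr=0 -> substrate=0 bound=2 product=0
t=3: arr=0 -> substrate=0 bound=2 product=0
t=4: arr=1 -> substrate=0 bound=1 product=2
t=5: arr=0 -> substrate=0 bound=1 product=2
t=6: arr=1 -> substrate=0 bound=2 product=2
t=7: arr=2 -> substrate=0 bound=3 product=3
t=8: arr=2 -> substrate=2 bound=3 product=3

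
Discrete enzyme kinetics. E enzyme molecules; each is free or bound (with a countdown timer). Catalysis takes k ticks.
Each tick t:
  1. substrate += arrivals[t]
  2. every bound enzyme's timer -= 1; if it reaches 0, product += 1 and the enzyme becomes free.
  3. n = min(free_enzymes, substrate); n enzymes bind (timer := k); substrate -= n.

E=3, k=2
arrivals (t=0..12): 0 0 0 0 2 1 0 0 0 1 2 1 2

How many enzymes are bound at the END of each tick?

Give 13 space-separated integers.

t=0: arr=0 -> substrate=0 bound=0 product=0
t=1: arr=0 -> substrate=0 bound=0 product=0
t=2: arr=0 -> substrate=0 bound=0 product=0
t=3: arr=0 -> substrate=0 bound=0 product=0
t=4: arr=2 -> substrate=0 bound=2 product=0
t=5: arr=1 -> substrate=0 bound=3 product=0
t=6: arr=0 -> substrate=0 bound=1 product=2
t=7: arr=0 -> substrate=0 bound=0 product=3
t=8: arr=0 -> substrate=0 bound=0 product=3
t=9: arr=1 -> substrate=0 bound=1 product=3
t=10: arr=2 -> substrate=0 bound=3 product=3
t=11: arr=1 -> substrate=0 bound=3 product=4
t=12: arr=2 -> substrate=0 bound=3 product=6

Answer: 0 0 0 0 2 3 1 0 0 1 3 3 3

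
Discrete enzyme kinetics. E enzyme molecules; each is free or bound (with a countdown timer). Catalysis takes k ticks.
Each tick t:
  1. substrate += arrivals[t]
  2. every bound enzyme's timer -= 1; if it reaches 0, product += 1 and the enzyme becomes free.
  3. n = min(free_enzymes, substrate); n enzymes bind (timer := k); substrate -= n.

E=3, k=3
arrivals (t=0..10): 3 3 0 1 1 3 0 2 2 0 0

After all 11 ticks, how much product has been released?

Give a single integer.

Answer: 9

Derivation:
t=0: arr=3 -> substrate=0 bound=3 product=0
t=1: arr=3 -> substrate=3 bound=3 product=0
t=2: arr=0 -> substrate=3 bound=3 product=0
t=3: arr=1 -> substrate=1 bound=3 product=3
t=4: arr=1 -> substrate=2 bound=3 product=3
t=5: arr=3 -> substrate=5 bound=3 product=3
t=6: arr=0 -> substrate=2 bound=3 product=6
t=7: arr=2 -> substrate=4 bound=3 product=6
t=8: arr=2 -> substrate=6 bound=3 product=6
t=9: arr=0 -> substrate=3 bound=3 product=9
t=10: arr=0 -> substrate=3 bound=3 product=9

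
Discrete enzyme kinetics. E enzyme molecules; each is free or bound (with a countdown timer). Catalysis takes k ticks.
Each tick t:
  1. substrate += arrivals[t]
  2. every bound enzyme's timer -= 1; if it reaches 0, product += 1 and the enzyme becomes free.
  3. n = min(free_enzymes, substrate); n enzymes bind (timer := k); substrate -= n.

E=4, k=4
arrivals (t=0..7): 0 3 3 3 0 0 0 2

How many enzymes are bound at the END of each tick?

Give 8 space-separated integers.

Answer: 0 3 4 4 4 4 4 4

Derivation:
t=0: arr=0 -> substrate=0 bound=0 product=0
t=1: arr=3 -> substrate=0 bound=3 product=0
t=2: arr=3 -> substrate=2 bound=4 product=0
t=3: arr=3 -> substrate=5 bound=4 product=0
t=4: arr=0 -> substrate=5 bound=4 product=0
t=5: arr=0 -> substrate=2 bound=4 product=3
t=6: arr=0 -> substrate=1 bound=4 product=4
t=7: arr=2 -> substrate=3 bound=4 product=4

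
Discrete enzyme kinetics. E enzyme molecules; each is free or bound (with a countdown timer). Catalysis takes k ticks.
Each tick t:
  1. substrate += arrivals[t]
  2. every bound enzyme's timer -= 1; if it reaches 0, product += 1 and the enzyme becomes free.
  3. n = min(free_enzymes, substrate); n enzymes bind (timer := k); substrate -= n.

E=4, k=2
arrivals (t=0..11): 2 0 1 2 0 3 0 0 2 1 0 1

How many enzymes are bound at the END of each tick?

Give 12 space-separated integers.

Answer: 2 2 1 3 2 3 3 0 2 3 1 1

Derivation:
t=0: arr=2 -> substrate=0 bound=2 product=0
t=1: arr=0 -> substrate=0 bound=2 product=0
t=2: arr=1 -> substrate=0 bound=1 product=2
t=3: arr=2 -> substrate=0 bound=3 product=2
t=4: arr=0 -> substrate=0 bound=2 product=3
t=5: arr=3 -> substrate=0 bound=3 product=5
t=6: arr=0 -> substrate=0 bound=3 product=5
t=7: arr=0 -> substrate=0 bound=0 product=8
t=8: arr=2 -> substrate=0 bound=2 product=8
t=9: arr=1 -> substrate=0 bound=3 product=8
t=10: arr=0 -> substrate=0 bound=1 product=10
t=11: arr=1 -> substrate=0 bound=1 product=11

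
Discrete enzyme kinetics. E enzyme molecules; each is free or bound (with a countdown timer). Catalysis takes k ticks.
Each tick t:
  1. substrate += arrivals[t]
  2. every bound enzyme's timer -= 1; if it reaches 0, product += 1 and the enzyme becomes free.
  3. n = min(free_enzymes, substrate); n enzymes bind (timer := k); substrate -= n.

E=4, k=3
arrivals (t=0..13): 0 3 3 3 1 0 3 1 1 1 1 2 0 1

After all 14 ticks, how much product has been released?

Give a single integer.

t=0: arr=0 -> substrate=0 bound=0 product=0
t=1: arr=3 -> substrate=0 bound=3 product=0
t=2: arr=3 -> substrate=2 bound=4 product=0
t=3: arr=3 -> substrate=5 bound=4 product=0
t=4: arr=1 -> substrate=3 bound=4 product=3
t=5: arr=0 -> substrate=2 bound=4 product=4
t=6: arr=3 -> substrate=5 bound=4 product=4
t=7: arr=1 -> substrate=3 bound=4 product=7
t=8: arr=1 -> substrate=3 bound=4 product=8
t=9: arr=1 -> substrate=4 bound=4 product=8
t=10: arr=1 -> substrate=2 bound=4 product=11
t=11: arr=2 -> substrate=3 bound=4 product=12
t=12: arr=0 -> substrate=3 bound=4 product=12
t=13: arr=1 -> substrate=1 bound=4 product=15

Answer: 15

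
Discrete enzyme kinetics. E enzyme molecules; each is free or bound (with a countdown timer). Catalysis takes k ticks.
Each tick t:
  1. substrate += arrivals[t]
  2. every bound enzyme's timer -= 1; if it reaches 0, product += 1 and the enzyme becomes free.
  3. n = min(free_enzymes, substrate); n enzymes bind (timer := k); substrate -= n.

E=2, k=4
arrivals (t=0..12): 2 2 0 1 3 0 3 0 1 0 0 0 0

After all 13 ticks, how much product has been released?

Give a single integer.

t=0: arr=2 -> substrate=0 bound=2 product=0
t=1: arr=2 -> substrate=2 bound=2 product=0
t=2: arr=0 -> substrate=2 bound=2 product=0
t=3: arr=1 -> substrate=3 bound=2 product=0
t=4: arr=3 -> substrate=4 bound=2 product=2
t=5: arr=0 -> substrate=4 bound=2 product=2
t=6: arr=3 -> substrate=7 bound=2 product=2
t=7: arr=0 -> substrate=7 bound=2 product=2
t=8: arr=1 -> substrate=6 bound=2 product=4
t=9: arr=0 -> substrate=6 bound=2 product=4
t=10: arr=0 -> substrate=6 bound=2 product=4
t=11: arr=0 -> substrate=6 bound=2 product=4
t=12: arr=0 -> substrate=4 bound=2 product=6

Answer: 6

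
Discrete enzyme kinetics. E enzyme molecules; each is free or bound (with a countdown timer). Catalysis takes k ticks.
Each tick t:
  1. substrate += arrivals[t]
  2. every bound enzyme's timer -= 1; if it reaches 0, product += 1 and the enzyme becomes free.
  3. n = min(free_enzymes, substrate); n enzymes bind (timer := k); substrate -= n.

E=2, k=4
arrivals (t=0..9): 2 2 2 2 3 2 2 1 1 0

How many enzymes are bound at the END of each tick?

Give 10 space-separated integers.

t=0: arr=2 -> substrate=0 bound=2 product=0
t=1: arr=2 -> substrate=2 bound=2 product=0
t=2: arr=2 -> substrate=4 bound=2 product=0
t=3: arr=2 -> substrate=6 bound=2 product=0
t=4: arr=3 -> substrate=7 bound=2 product=2
t=5: arr=2 -> substrate=9 bound=2 product=2
t=6: arr=2 -> substrate=11 bound=2 product=2
t=7: arr=1 -> substrate=12 bound=2 product=2
t=8: arr=1 -> substrate=11 bound=2 product=4
t=9: arr=0 -> substrate=11 bound=2 product=4

Answer: 2 2 2 2 2 2 2 2 2 2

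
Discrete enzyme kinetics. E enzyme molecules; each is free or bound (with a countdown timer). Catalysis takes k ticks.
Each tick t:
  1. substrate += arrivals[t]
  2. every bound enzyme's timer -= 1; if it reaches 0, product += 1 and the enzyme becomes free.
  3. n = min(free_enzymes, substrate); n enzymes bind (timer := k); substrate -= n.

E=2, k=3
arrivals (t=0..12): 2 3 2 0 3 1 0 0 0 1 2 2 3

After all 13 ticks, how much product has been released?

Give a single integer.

t=0: arr=2 -> substrate=0 bound=2 product=0
t=1: arr=3 -> substrate=3 bound=2 product=0
t=2: arr=2 -> substrate=5 bound=2 product=0
t=3: arr=0 -> substrate=3 bound=2 product=2
t=4: arr=3 -> substrate=6 bound=2 product=2
t=5: arr=1 -> substrate=7 bound=2 product=2
t=6: arr=0 -> substrate=5 bound=2 product=4
t=7: arr=0 -> substrate=5 bound=2 product=4
t=8: arr=0 -> substrate=5 bound=2 product=4
t=9: arr=1 -> substrate=4 bound=2 product=6
t=10: arr=2 -> substrate=6 bound=2 product=6
t=11: arr=2 -> substrate=8 bound=2 product=6
t=12: arr=3 -> substrate=9 bound=2 product=8

Answer: 8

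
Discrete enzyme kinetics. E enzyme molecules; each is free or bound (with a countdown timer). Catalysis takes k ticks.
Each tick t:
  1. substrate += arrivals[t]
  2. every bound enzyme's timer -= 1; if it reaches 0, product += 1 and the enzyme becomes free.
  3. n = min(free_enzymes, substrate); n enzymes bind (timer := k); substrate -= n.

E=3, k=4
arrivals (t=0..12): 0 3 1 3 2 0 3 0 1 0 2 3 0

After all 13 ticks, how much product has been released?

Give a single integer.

t=0: arr=0 -> substrate=0 bound=0 product=0
t=1: arr=3 -> substrate=0 bound=3 product=0
t=2: arr=1 -> substrate=1 bound=3 product=0
t=3: arr=3 -> substrate=4 bound=3 product=0
t=4: arr=2 -> substrate=6 bound=3 product=0
t=5: arr=0 -> substrate=3 bound=3 product=3
t=6: arr=3 -> substrate=6 bound=3 product=3
t=7: arr=0 -> substrate=6 bound=3 product=3
t=8: arr=1 -> substrate=7 bound=3 product=3
t=9: arr=0 -> substrate=4 bound=3 product=6
t=10: arr=2 -> substrate=6 bound=3 product=6
t=11: arr=3 -> substrate=9 bound=3 product=6
t=12: arr=0 -> substrate=9 bound=3 product=6

Answer: 6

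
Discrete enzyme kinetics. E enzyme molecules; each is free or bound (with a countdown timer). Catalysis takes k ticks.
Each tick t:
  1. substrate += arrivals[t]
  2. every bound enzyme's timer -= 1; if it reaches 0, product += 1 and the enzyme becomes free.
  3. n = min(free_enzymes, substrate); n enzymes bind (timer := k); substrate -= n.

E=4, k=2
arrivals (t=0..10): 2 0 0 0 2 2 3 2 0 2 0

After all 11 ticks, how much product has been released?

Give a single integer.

Answer: 11

Derivation:
t=0: arr=2 -> substrate=0 bound=2 product=0
t=1: arr=0 -> substrate=0 bound=2 product=0
t=2: arr=0 -> substrate=0 bound=0 product=2
t=3: arr=0 -> substrate=0 bound=0 product=2
t=4: arr=2 -> substrate=0 bound=2 product=2
t=5: arr=2 -> substrate=0 bound=4 product=2
t=6: arr=3 -> substrate=1 bound=4 product=4
t=7: arr=2 -> substrate=1 bound=4 product=6
t=8: arr=0 -> substrate=0 bound=3 product=8
t=9: arr=2 -> substrate=0 bound=3 product=10
t=10: arr=0 -> substrate=0 bound=2 product=11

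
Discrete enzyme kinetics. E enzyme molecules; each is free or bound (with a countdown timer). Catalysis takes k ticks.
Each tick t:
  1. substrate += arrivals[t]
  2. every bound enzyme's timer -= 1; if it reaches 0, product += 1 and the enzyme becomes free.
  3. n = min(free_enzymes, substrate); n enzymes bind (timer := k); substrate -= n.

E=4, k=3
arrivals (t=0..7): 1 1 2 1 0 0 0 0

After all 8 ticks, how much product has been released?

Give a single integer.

Answer: 5

Derivation:
t=0: arr=1 -> substrate=0 bound=1 product=0
t=1: arr=1 -> substrate=0 bound=2 product=0
t=2: arr=2 -> substrate=0 bound=4 product=0
t=3: arr=1 -> substrate=0 bound=4 product=1
t=4: arr=0 -> substrate=0 bound=3 product=2
t=5: arr=0 -> substrate=0 bound=1 product=4
t=6: arr=0 -> substrate=0 bound=0 product=5
t=7: arr=0 -> substrate=0 bound=0 product=5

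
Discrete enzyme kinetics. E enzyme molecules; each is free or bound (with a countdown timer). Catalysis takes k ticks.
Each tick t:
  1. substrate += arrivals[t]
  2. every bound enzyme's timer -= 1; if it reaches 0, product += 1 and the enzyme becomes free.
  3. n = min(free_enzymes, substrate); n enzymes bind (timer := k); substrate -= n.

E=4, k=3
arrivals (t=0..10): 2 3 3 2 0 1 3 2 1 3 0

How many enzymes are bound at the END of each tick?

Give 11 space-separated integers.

t=0: arr=2 -> substrate=0 bound=2 product=0
t=1: arr=3 -> substrate=1 bound=4 product=0
t=2: arr=3 -> substrate=4 bound=4 product=0
t=3: arr=2 -> substrate=4 bound=4 product=2
t=4: arr=0 -> substrate=2 bound=4 product=4
t=5: arr=1 -> substrate=3 bound=4 product=4
t=6: arr=3 -> substrate=4 bound=4 product=6
t=7: arr=2 -> substrate=4 bound=4 product=8
t=8: arr=1 -> substrate=5 bound=4 product=8
t=9: arr=3 -> substrate=6 bound=4 product=10
t=10: arr=0 -> substrate=4 bound=4 product=12

Answer: 2 4 4 4 4 4 4 4 4 4 4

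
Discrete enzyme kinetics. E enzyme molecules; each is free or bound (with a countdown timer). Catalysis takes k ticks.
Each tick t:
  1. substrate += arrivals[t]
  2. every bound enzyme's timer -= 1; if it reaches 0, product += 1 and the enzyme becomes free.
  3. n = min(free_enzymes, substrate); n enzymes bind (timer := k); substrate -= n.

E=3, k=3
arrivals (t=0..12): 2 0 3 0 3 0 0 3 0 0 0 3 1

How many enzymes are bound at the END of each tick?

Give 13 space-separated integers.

t=0: arr=2 -> substrate=0 bound=2 product=0
t=1: arr=0 -> substrate=0 bound=2 product=0
t=2: arr=3 -> substrate=2 bound=3 product=0
t=3: arr=0 -> substrate=0 bound=3 product=2
t=4: arr=3 -> substrate=3 bound=3 product=2
t=5: arr=0 -> substrate=2 bound=3 product=3
t=6: arr=0 -> substrate=0 bound=3 product=5
t=7: arr=3 -> substrate=3 bound=3 product=5
t=8: arr=0 -> substrate=2 bound=3 product=6
t=9: arr=0 -> substrate=0 bound=3 product=8
t=10: arr=0 -> substrate=0 bound=3 product=8
t=11: arr=3 -> substrate=2 bound=3 product=9
t=12: arr=1 -> substrate=1 bound=3 product=11

Answer: 2 2 3 3 3 3 3 3 3 3 3 3 3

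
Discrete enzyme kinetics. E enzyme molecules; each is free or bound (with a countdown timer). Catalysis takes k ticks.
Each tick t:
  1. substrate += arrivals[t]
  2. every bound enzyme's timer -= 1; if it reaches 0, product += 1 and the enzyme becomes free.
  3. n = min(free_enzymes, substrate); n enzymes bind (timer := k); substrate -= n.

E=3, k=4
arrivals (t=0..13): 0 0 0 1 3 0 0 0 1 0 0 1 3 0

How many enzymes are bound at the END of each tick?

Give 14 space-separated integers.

t=0: arr=0 -> substrate=0 bound=0 product=0
t=1: arr=0 -> substrate=0 bound=0 product=0
t=2: arr=0 -> substrate=0 bound=0 product=0
t=3: arr=1 -> substrate=0 bound=1 product=0
t=4: arr=3 -> substrate=1 bound=3 product=0
t=5: arr=0 -> substrate=1 bound=3 product=0
t=6: arr=0 -> substrate=1 bound=3 product=0
t=7: arr=0 -> substrate=0 bound=3 product=1
t=8: arr=1 -> substrate=0 bound=2 product=3
t=9: arr=0 -> substrate=0 bound=2 product=3
t=10: arr=0 -> substrate=0 bound=2 product=3
t=11: arr=1 -> substrate=0 bound=2 product=4
t=12: arr=3 -> substrate=1 bound=3 product=5
t=13: arr=0 -> substrate=1 bound=3 product=5

Answer: 0 0 0 1 3 3 3 3 2 2 2 2 3 3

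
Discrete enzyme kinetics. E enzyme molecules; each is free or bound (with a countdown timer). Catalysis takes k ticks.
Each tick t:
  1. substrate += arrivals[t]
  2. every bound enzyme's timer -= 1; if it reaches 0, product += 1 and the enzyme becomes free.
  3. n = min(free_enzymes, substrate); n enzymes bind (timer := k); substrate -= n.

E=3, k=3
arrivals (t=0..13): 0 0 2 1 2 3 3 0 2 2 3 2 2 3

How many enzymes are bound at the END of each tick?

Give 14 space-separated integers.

Answer: 0 0 2 3 3 3 3 3 3 3 3 3 3 3

Derivation:
t=0: arr=0 -> substrate=0 bound=0 product=0
t=1: arr=0 -> substrate=0 bound=0 product=0
t=2: arr=2 -> substrate=0 bound=2 product=0
t=3: arr=1 -> substrate=0 bound=3 product=0
t=4: arr=2 -> substrate=2 bound=3 product=0
t=5: arr=3 -> substrate=3 bound=3 product=2
t=6: arr=3 -> substrate=5 bound=3 product=3
t=7: arr=0 -> substrate=5 bound=3 product=3
t=8: arr=2 -> substrate=5 bound=3 product=5
t=9: arr=2 -> substrate=6 bound=3 product=6
t=10: arr=3 -> substrate=9 bound=3 product=6
t=11: arr=2 -> substrate=9 bound=3 product=8
t=12: arr=2 -> substrate=10 bound=3 product=9
t=13: arr=3 -> substrate=13 bound=3 product=9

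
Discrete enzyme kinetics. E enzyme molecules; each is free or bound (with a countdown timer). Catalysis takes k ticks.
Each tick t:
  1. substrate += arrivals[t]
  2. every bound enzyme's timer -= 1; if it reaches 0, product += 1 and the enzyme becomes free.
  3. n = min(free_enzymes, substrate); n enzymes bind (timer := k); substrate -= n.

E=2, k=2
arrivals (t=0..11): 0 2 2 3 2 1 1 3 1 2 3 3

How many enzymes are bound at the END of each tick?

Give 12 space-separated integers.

t=0: arr=0 -> substrate=0 bound=0 product=0
t=1: arr=2 -> substrate=0 bound=2 product=0
t=2: arr=2 -> substrate=2 bound=2 product=0
t=3: arr=3 -> substrate=3 bound=2 product=2
t=4: arr=2 -> substrate=5 bound=2 product=2
t=5: arr=1 -> substrate=4 bound=2 product=4
t=6: arr=1 -> substrate=5 bound=2 product=4
t=7: arr=3 -> substrate=6 bound=2 product=6
t=8: arr=1 -> substrate=7 bound=2 product=6
t=9: arr=2 -> substrate=7 bound=2 product=8
t=10: arr=3 -> substrate=10 bound=2 product=8
t=11: arr=3 -> substrate=11 bound=2 product=10

Answer: 0 2 2 2 2 2 2 2 2 2 2 2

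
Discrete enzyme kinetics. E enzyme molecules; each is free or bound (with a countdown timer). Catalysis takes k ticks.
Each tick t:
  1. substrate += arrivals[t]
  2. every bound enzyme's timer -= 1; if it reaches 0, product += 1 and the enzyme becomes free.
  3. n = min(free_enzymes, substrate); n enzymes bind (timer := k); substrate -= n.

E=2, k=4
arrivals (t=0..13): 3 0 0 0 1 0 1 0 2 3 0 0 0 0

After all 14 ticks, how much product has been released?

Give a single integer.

Answer: 6

Derivation:
t=0: arr=3 -> substrate=1 bound=2 product=0
t=1: arr=0 -> substrate=1 bound=2 product=0
t=2: arr=0 -> substrate=1 bound=2 product=0
t=3: arr=0 -> substrate=1 bound=2 product=0
t=4: arr=1 -> substrate=0 bound=2 product=2
t=5: arr=0 -> substrate=0 bound=2 product=2
t=6: arr=1 -> substrate=1 bound=2 product=2
t=7: arr=0 -> substrate=1 bound=2 product=2
t=8: arr=2 -> substrate=1 bound=2 product=4
t=9: arr=3 -> substrate=4 bound=2 product=4
t=10: arr=0 -> substrate=4 bound=2 product=4
t=11: arr=0 -> substrate=4 bound=2 product=4
t=12: arr=0 -> substrate=2 bound=2 product=6
t=13: arr=0 -> substrate=2 bound=2 product=6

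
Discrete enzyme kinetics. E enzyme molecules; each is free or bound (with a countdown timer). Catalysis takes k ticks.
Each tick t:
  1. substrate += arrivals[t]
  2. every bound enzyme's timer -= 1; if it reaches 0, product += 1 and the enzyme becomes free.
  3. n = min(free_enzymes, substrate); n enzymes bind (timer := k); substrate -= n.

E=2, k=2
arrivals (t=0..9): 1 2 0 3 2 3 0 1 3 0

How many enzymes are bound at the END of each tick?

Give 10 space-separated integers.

Answer: 1 2 2 2 2 2 2 2 2 2

Derivation:
t=0: arr=1 -> substrate=0 bound=1 product=0
t=1: arr=2 -> substrate=1 bound=2 product=0
t=2: arr=0 -> substrate=0 bound=2 product=1
t=3: arr=3 -> substrate=2 bound=2 product=2
t=4: arr=2 -> substrate=3 bound=2 product=3
t=5: arr=3 -> substrate=5 bound=2 product=4
t=6: arr=0 -> substrate=4 bound=2 product=5
t=7: arr=1 -> substrate=4 bound=2 product=6
t=8: arr=3 -> substrate=6 bound=2 product=7
t=9: arr=0 -> substrate=5 bound=2 product=8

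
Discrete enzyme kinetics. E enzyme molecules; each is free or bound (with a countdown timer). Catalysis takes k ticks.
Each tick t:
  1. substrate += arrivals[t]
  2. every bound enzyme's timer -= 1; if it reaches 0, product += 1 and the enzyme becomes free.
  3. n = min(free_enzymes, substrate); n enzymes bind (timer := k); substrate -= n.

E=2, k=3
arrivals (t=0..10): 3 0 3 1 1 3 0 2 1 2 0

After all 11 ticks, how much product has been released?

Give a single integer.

Answer: 6

Derivation:
t=0: arr=3 -> substrate=1 bound=2 product=0
t=1: arr=0 -> substrate=1 bound=2 product=0
t=2: arr=3 -> substrate=4 bound=2 product=0
t=3: arr=1 -> substrate=3 bound=2 product=2
t=4: arr=1 -> substrate=4 bound=2 product=2
t=5: arr=3 -> substrate=7 bound=2 product=2
t=6: arr=0 -> substrate=5 bound=2 product=4
t=7: arr=2 -> substrate=7 bound=2 product=4
t=8: arr=1 -> substrate=8 bound=2 product=4
t=9: arr=2 -> substrate=8 bound=2 product=6
t=10: arr=0 -> substrate=8 bound=2 product=6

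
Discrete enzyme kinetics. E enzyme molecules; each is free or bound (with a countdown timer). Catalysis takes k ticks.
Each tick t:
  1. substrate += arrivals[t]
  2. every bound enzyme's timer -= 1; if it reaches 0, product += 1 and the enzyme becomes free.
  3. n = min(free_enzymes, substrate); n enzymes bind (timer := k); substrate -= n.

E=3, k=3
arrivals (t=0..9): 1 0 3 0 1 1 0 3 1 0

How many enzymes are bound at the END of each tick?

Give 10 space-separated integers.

t=0: arr=1 -> substrate=0 bound=1 product=0
t=1: arr=0 -> substrate=0 bound=1 product=0
t=2: arr=3 -> substrate=1 bound=3 product=0
t=3: arr=0 -> substrate=0 bound=3 product=1
t=4: arr=1 -> substrate=1 bound=3 product=1
t=5: arr=1 -> substrate=0 bound=3 product=3
t=6: arr=0 -> substrate=0 bound=2 product=4
t=7: arr=3 -> substrate=2 bound=3 product=4
t=8: arr=1 -> substrate=1 bound=3 product=6
t=9: arr=0 -> substrate=1 bound=3 product=6

Answer: 1 1 3 3 3 3 2 3 3 3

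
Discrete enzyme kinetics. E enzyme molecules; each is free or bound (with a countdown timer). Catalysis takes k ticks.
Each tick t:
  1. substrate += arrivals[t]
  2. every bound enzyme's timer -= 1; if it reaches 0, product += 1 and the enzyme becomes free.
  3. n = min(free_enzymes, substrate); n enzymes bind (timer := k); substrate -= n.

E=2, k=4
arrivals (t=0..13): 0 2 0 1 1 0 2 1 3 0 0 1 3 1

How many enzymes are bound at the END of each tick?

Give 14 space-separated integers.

Answer: 0 2 2 2 2 2 2 2 2 2 2 2 2 2

Derivation:
t=0: arr=0 -> substrate=0 bound=0 product=0
t=1: arr=2 -> substrate=0 bound=2 product=0
t=2: arr=0 -> substrate=0 bound=2 product=0
t=3: arr=1 -> substrate=1 bound=2 product=0
t=4: arr=1 -> substrate=2 bound=2 product=0
t=5: arr=0 -> substrate=0 bound=2 product=2
t=6: arr=2 -> substrate=2 bound=2 product=2
t=7: arr=1 -> substrate=3 bound=2 product=2
t=8: arr=3 -> substrate=6 bound=2 product=2
t=9: arr=0 -> substrate=4 bound=2 product=4
t=10: arr=0 -> substrate=4 bound=2 product=4
t=11: arr=1 -> substrate=5 bound=2 product=4
t=12: arr=3 -> substrate=8 bound=2 product=4
t=13: arr=1 -> substrate=7 bound=2 product=6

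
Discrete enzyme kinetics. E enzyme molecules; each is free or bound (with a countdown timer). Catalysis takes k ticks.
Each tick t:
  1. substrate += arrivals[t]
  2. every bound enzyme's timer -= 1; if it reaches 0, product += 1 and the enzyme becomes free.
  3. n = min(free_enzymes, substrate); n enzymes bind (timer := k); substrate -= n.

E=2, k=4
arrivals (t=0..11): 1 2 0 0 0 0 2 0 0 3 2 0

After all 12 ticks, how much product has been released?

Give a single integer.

Answer: 4

Derivation:
t=0: arr=1 -> substrate=0 bound=1 product=0
t=1: arr=2 -> substrate=1 bound=2 product=0
t=2: arr=0 -> substrate=1 bound=2 product=0
t=3: arr=0 -> substrate=1 bound=2 product=0
t=4: arr=0 -> substrate=0 bound=2 product=1
t=5: arr=0 -> substrate=0 bound=1 product=2
t=6: arr=2 -> substrate=1 bound=2 product=2
t=7: arr=0 -> substrate=1 bound=2 product=2
t=8: arr=0 -> substrate=0 bound=2 product=3
t=9: arr=3 -> substrate=3 bound=2 product=3
t=10: arr=2 -> substrate=4 bound=2 product=4
t=11: arr=0 -> substrate=4 bound=2 product=4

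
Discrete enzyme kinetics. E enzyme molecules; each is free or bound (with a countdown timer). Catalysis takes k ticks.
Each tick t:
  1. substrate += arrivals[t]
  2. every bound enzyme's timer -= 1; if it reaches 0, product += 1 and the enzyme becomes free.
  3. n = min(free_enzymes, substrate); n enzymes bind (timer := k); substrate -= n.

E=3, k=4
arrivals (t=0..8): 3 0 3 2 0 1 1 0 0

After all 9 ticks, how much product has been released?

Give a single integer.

Answer: 6

Derivation:
t=0: arr=3 -> substrate=0 bound=3 product=0
t=1: arr=0 -> substrate=0 bound=3 product=0
t=2: arr=3 -> substrate=3 bound=3 product=0
t=3: arr=2 -> substrate=5 bound=3 product=0
t=4: arr=0 -> substrate=2 bound=3 product=3
t=5: arr=1 -> substrate=3 bound=3 product=3
t=6: arr=1 -> substrate=4 bound=3 product=3
t=7: arr=0 -> substrate=4 bound=3 product=3
t=8: arr=0 -> substrate=1 bound=3 product=6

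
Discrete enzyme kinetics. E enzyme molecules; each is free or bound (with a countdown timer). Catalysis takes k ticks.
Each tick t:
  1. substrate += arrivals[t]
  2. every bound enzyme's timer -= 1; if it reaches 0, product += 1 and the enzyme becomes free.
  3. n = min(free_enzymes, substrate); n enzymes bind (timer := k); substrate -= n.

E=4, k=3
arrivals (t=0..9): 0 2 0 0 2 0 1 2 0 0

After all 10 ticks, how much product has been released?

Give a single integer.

Answer: 5

Derivation:
t=0: arr=0 -> substrate=0 bound=0 product=0
t=1: arr=2 -> substrate=0 bound=2 product=0
t=2: arr=0 -> substrate=0 bound=2 product=0
t=3: arr=0 -> substrate=0 bound=2 product=0
t=4: arr=2 -> substrate=0 bound=2 product=2
t=5: arr=0 -> substrate=0 bound=2 product=2
t=6: arr=1 -> substrate=0 bound=3 product=2
t=7: arr=2 -> substrate=0 bound=3 product=4
t=8: arr=0 -> substrate=0 bound=3 product=4
t=9: arr=0 -> substrate=0 bound=2 product=5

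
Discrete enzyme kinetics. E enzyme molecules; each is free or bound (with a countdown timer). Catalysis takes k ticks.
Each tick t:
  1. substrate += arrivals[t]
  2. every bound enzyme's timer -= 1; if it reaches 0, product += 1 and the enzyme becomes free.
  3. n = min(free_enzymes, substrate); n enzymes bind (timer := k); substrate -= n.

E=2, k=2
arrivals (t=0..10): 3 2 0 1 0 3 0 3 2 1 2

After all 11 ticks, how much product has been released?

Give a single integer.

Answer: 10

Derivation:
t=0: arr=3 -> substrate=1 bound=2 product=0
t=1: arr=2 -> substrate=3 bound=2 product=0
t=2: arr=0 -> substrate=1 bound=2 product=2
t=3: arr=1 -> substrate=2 bound=2 product=2
t=4: arr=0 -> substrate=0 bound=2 product=4
t=5: arr=3 -> substrate=3 bound=2 product=4
t=6: arr=0 -> substrate=1 bound=2 product=6
t=7: arr=3 -> substrate=4 bound=2 product=6
t=8: arr=2 -> substrate=4 bound=2 product=8
t=9: arr=1 -> substrate=5 bound=2 product=8
t=10: arr=2 -> substrate=5 bound=2 product=10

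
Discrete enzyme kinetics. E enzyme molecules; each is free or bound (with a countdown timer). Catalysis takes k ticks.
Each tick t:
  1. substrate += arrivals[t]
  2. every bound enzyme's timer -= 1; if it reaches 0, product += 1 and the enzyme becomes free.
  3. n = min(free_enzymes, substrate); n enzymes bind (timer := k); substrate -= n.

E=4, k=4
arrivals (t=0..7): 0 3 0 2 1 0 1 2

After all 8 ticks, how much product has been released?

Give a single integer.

Answer: 4

Derivation:
t=0: arr=0 -> substrate=0 bound=0 product=0
t=1: arr=3 -> substrate=0 bound=3 product=0
t=2: arr=0 -> substrate=0 bound=3 product=0
t=3: arr=2 -> substrate=1 bound=4 product=0
t=4: arr=1 -> substrate=2 bound=4 product=0
t=5: arr=0 -> substrate=0 bound=3 product=3
t=6: arr=1 -> substrate=0 bound=4 product=3
t=7: arr=2 -> substrate=1 bound=4 product=4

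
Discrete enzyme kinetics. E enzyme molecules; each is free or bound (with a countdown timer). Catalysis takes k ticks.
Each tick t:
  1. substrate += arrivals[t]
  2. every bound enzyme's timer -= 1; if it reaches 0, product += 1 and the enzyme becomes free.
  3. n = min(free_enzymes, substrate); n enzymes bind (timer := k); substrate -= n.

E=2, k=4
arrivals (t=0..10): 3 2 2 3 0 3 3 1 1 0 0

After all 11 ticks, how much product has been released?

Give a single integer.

Answer: 4

Derivation:
t=0: arr=3 -> substrate=1 bound=2 product=0
t=1: arr=2 -> substrate=3 bound=2 product=0
t=2: arr=2 -> substrate=5 bound=2 product=0
t=3: arr=3 -> substrate=8 bound=2 product=0
t=4: arr=0 -> substrate=6 bound=2 product=2
t=5: arr=3 -> substrate=9 bound=2 product=2
t=6: arr=3 -> substrate=12 bound=2 product=2
t=7: arr=1 -> substrate=13 bound=2 product=2
t=8: arr=1 -> substrate=12 bound=2 product=4
t=9: arr=0 -> substrate=12 bound=2 product=4
t=10: arr=0 -> substrate=12 bound=2 product=4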